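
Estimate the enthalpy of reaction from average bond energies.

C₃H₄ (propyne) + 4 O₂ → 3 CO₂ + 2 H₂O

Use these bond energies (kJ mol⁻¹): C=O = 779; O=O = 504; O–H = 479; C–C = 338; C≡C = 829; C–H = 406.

Bonds broken (reactants):
  C≡C: 1 × 829 = 829
  C–C: 1 × 338 = 338
  C–H: 4 × 406 = 1624
  O=O: 4 × 504 = 2016
  Σ(broken) = 4807 kJ
Bonds formed (products):
  C=O: 6 × 779 = 4674
  O–H: 4 × 479 = 1916
  Σ(formed) = 6590 kJ
ΔH = Σ(broken) − Σ(formed) = 4807 − 6590 = −1783 kJ

ΔH ≈ −1783 kJ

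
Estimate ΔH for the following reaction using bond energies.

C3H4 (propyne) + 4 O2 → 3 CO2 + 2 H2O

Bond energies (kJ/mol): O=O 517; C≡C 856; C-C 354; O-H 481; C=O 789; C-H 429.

ΔH ≈ −1664 kJ

Bonds broken (reactants):
  C≡C: 1 × 856 = 856
  C-C: 1 × 354 = 354
  C-H: 4 × 429 = 1716
  O=O: 4 × 517 = 2068
  Σ(broken) = 4994 kJ
Bonds formed (products):
  C=O: 6 × 789 = 4734
  O-H: 4 × 481 = 1924
  Σ(formed) = 6658 kJ
ΔH = Σ(broken) − Σ(formed) = 4994 − 6658 = −1664 kJ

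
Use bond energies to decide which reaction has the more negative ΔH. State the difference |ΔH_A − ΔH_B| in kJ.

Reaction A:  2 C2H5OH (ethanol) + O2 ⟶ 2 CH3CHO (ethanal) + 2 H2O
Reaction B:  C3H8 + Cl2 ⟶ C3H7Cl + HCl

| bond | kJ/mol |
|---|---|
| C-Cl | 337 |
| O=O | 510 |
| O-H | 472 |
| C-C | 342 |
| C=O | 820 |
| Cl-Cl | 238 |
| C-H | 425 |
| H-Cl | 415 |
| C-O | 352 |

Reaction A, by 431 kJ

Reaction A:
  Bonds broken (reactants):
    C-C: 2 × 342 = 684
    C-H: 10 × 425 = 4250
    C-O: 2 × 352 = 704
    O-H: 2 × 472 = 944
    O=O: 1 × 510 = 510
    Σ(broken) = 7092 kJ
  Bonds formed (products):
    C-C: 2 × 342 = 684
    C-H: 8 × 425 = 3400
    C=O: 2 × 820 = 1640
    O-H: 4 × 472 = 1888
    Σ(formed) = 7612 kJ
  ΔH_A = 7092 − 7612 = −520 kJ
Reaction B:
  Bonds broken (reactants):
    C-C: 2 × 342 = 684
    C-H: 8 × 425 = 3400
    Cl-Cl: 1 × 238 = 238
    Σ(broken) = 4322 kJ
  Bonds formed (products):
    C-C: 2 × 342 = 684
    C-Cl: 1 × 337 = 337
    C-H: 7 × 425 = 2975
    H-Cl: 1 × 415 = 415
    Σ(formed) = 4411 kJ
  ΔH_B = 4322 − 4411 = −89 kJ
ΔH_A − ΔH_B = −431 kJ, so reaction A has the more negative ΔH; |ΔH_A − ΔH_B| = 431 kJ.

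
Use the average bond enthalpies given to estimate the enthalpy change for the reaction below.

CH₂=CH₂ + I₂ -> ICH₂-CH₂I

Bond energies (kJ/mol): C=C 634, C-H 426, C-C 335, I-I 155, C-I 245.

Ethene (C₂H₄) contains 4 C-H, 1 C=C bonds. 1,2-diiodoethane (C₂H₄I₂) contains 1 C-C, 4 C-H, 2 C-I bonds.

Bonds broken (reactants):
  C-H: 4 × 426 = 1704
  C=C: 1 × 634 = 634
  I-I: 1 × 155 = 155
  Σ(broken) = 2493 kJ
Bonds formed (products):
  C-C: 1 × 335 = 335
  C-H: 4 × 426 = 1704
  C-I: 2 × 245 = 490
  Σ(formed) = 2529 kJ
ΔH = Σ(broken) − Σ(formed) = 2493 − 2529 = −36 kJ

ΔH ≈ −36 kJ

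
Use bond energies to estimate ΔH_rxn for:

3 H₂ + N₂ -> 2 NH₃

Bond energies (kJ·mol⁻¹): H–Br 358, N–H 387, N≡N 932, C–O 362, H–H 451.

ΔH ≈ −37 kJ

Bonds broken (reactants):
  H–H: 3 × 451 = 1353
  N≡N: 1 × 932 = 932
  Σ(broken) = 2285 kJ
Bonds formed (products):
  N–H: 6 × 387 = 2322
  Σ(formed) = 2322 kJ
ΔH = Σ(broken) − Σ(formed) = 2285 − 2322 = −37 kJ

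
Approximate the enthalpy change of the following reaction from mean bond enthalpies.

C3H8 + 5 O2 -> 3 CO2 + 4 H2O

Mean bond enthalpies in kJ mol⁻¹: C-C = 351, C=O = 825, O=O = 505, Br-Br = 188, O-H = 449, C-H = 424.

ΔH ≈ −1923 kJ

Bonds broken (reactants):
  C-C: 2 × 351 = 702
  C-H: 8 × 424 = 3392
  O=O: 5 × 505 = 2525
  Σ(broken) = 6619 kJ
Bonds formed (products):
  C=O: 6 × 825 = 4950
  O-H: 8 × 449 = 3592
  Σ(formed) = 8542 kJ
ΔH = Σ(broken) − Σ(formed) = 6619 − 8542 = −1923 kJ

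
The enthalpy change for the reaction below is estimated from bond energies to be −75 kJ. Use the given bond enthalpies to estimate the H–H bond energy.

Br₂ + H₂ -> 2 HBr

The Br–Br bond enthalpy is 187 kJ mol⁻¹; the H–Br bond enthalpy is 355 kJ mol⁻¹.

D(H–H) ≈ 448 kJ/mol

Let D be the H–H bond energy.
Σ(broken) = 1×187 + 1×D = 187 + D
Σ(formed) = 2×355 = 710
ΔH = Σ(broken) − Σ(formed) = (187 + D) − (710) = −523 + D
Setting this equal to −75 kJ gives D = 448 kJ/mol.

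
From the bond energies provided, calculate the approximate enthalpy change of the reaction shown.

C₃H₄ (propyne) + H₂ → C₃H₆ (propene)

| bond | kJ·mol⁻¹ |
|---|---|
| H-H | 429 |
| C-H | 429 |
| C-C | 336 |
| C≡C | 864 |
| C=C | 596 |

Bonds broken (reactants):
  C≡C: 1 × 864 = 864
  C-C: 1 × 336 = 336
  C-H: 4 × 429 = 1716
  H-H: 1 × 429 = 429
  Σ(broken) = 3345 kJ
Bonds formed (products):
  C-C: 1 × 336 = 336
  C-H: 6 × 429 = 2574
  C=C: 1 × 596 = 596
  Σ(formed) = 3506 kJ
ΔH = Σ(broken) − Σ(formed) = 3345 − 3506 = −161 kJ

ΔH ≈ −161 kJ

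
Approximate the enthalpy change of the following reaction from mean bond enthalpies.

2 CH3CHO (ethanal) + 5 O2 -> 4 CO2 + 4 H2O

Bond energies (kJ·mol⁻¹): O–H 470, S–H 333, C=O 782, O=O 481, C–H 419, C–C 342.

Bonds broken (reactants):
  C–C: 2 × 342 = 684
  C–H: 8 × 419 = 3352
  C=O: 2 × 782 = 1564
  O=O: 5 × 481 = 2405
  Σ(broken) = 8005 kJ
Bonds formed (products):
  C=O: 8 × 782 = 6256
  O–H: 8 × 470 = 3760
  Σ(formed) = 10016 kJ
ΔH = Σ(broken) − Σ(formed) = 8005 − 10016 = −2011 kJ

ΔH ≈ −2011 kJ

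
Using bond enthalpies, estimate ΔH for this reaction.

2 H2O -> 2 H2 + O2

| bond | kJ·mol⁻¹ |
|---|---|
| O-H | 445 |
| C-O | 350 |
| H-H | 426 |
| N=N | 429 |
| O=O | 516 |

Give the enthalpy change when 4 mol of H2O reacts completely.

ΔH = +824 kJ

Bonds broken (reactants):
  O-H: 4 × 445 = 1780
  Σ(broken) = 1780 kJ
Bonds formed (products):
  H-H: 2 × 426 = 852
  O=O: 1 × 516 = 516
  Σ(formed) = 1368 kJ
ΔH = Σ(broken) − Σ(formed) = 1780 − 1368 = +412 kJ
For 2× the reaction as written: 2 × (+412) = +824 kJ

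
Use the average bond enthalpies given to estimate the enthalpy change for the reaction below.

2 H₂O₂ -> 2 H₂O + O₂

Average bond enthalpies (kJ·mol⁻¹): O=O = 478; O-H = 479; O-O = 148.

ΔH ≈ −182 kJ

Bonds broken (reactants):
  O-H: 4 × 479 = 1916
  O-O: 2 × 148 = 296
  Σ(broken) = 2212 kJ
Bonds formed (products):
  O-H: 4 × 479 = 1916
  O=O: 1 × 478 = 478
  Σ(formed) = 2394 kJ
ΔH = Σ(broken) − Σ(formed) = 2212 − 2394 = −182 kJ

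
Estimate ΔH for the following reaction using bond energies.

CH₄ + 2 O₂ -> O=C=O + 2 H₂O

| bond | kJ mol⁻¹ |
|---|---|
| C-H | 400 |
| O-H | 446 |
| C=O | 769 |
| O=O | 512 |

Bonds broken (reactants):
  C-H: 4 × 400 = 1600
  O=O: 2 × 512 = 1024
  Σ(broken) = 2624 kJ
Bonds formed (products):
  C=O: 2 × 769 = 1538
  O-H: 4 × 446 = 1784
  Σ(formed) = 3322 kJ
ΔH = Σ(broken) − Σ(formed) = 2624 − 3322 = −698 kJ

ΔH ≈ −698 kJ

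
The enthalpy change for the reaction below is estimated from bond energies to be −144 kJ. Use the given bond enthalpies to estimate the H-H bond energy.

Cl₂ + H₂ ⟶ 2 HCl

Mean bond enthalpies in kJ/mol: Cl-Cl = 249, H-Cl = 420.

Let D be the H-H bond energy.
Σ(broken) = 1×249 + 1×D = 249 + D
Σ(formed) = 2×420 = 840
ΔH = Σ(broken) − Σ(formed) = (249 + D) − (840) = −591 + D
Setting this equal to −144 kJ gives D = 447 kJ/mol.

D(H-H) ≈ 447 kJ/mol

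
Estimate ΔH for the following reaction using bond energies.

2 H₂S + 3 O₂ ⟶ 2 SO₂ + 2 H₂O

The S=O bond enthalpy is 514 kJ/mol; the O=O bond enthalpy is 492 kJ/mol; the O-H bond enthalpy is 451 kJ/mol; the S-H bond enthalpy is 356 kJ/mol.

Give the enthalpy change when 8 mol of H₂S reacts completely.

Bonds broken (reactants):
  O=O: 3 × 492 = 1476
  S-H: 4 × 356 = 1424
  Σ(broken) = 2900 kJ
Bonds formed (products):
  O-H: 4 × 451 = 1804
  S=O: 4 × 514 = 2056
  Σ(formed) = 3860 kJ
ΔH = Σ(broken) − Σ(formed) = 2900 − 3860 = −960 kJ
For 4× the reaction as written: 4 × (−960) = −3840 kJ

ΔH = −3840 kJ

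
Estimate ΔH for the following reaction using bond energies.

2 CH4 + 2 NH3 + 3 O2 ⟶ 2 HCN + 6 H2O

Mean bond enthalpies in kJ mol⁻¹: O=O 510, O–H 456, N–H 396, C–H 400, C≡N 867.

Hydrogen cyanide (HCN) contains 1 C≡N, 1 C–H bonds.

Bonds broken (reactants):
  C–H: 8 × 400 = 3200
  N–H: 6 × 396 = 2376
  O=O: 3 × 510 = 1530
  Σ(broken) = 7106 kJ
Bonds formed (products):
  C≡N: 2 × 867 = 1734
  C–H: 2 × 400 = 800
  O–H: 12 × 456 = 5472
  Σ(formed) = 8006 kJ
ΔH = Σ(broken) − Σ(formed) = 7106 − 8006 = −900 kJ

ΔH ≈ −900 kJ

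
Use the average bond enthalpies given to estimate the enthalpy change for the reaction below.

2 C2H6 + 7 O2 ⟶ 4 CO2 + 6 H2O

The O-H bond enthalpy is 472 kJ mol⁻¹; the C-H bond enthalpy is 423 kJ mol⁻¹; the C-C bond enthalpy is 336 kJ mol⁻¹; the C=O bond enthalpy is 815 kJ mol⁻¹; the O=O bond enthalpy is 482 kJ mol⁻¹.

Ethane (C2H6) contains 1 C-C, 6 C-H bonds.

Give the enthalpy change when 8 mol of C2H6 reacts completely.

Bonds broken (reactants):
  C-C: 2 × 336 = 672
  C-H: 12 × 423 = 5076
  O=O: 7 × 482 = 3374
  Σ(broken) = 9122 kJ
Bonds formed (products):
  C=O: 8 × 815 = 6520
  O-H: 12 × 472 = 5664
  Σ(formed) = 12184 kJ
ΔH = Σ(broken) − Σ(formed) = 9122 − 12184 = −3062 kJ
For 4× the reaction as written: 4 × (−3062) = −12248 kJ

ΔH = −12248 kJ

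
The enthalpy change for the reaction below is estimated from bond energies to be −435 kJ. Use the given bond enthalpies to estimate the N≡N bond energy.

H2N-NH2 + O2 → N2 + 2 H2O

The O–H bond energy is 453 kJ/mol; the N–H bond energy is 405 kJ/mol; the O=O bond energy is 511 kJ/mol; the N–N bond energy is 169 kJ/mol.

D(N≡N) ≈ 923 kJ/mol

Let D be the N≡N bond energy.
Σ(broken) = 4×405 + 1×169 + 1×511 = 2300
Σ(formed) = 1×D + 4×453 = 1812 + D
ΔH = Σ(broken) − Σ(formed) = (2300) − (1812 + D) = +488 − D
Setting this equal to −435 kJ gives D = 923 kJ/mol.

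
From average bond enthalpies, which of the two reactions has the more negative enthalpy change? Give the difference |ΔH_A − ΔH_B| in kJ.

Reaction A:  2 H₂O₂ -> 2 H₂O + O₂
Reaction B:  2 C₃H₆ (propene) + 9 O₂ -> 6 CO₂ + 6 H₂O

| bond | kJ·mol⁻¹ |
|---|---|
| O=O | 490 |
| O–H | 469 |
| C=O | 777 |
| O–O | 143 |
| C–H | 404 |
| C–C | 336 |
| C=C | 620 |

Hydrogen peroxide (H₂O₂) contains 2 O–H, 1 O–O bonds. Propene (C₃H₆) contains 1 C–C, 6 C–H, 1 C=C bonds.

Reaction A:
  Bonds broken (reactants):
    O–H: 4 × 469 = 1876
    O–O: 2 × 143 = 286
    Σ(broken) = 2162 kJ
  Bonds formed (products):
    O–H: 4 × 469 = 1876
    O=O: 1 × 490 = 490
    Σ(formed) = 2366 kJ
  ΔH_A = 2162 − 2366 = −204 kJ
Reaction B:
  Bonds broken (reactants):
    C–C: 2 × 336 = 672
    C–H: 12 × 404 = 4848
    C=C: 2 × 620 = 1240
    O=O: 9 × 490 = 4410
    Σ(broken) = 11170 kJ
  Bonds formed (products):
    C=O: 12 × 777 = 9324
    O–H: 12 × 469 = 5628
    Σ(formed) = 14952 kJ
  ΔH_B = 11170 − 14952 = −3782 kJ
ΔH_A − ΔH_B = +3578 kJ, so reaction B has the more negative ΔH; |ΔH_A − ΔH_B| = 3578 kJ.

Reaction B, by 3578 kJ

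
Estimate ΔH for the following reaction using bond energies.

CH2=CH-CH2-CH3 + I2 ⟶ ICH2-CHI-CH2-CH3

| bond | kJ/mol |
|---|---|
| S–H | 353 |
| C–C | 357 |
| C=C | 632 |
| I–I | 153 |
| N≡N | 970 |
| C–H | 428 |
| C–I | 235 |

Bonds broken (reactants):
  C–C: 2 × 357 = 714
  C–H: 8 × 428 = 3424
  C=C: 1 × 632 = 632
  I–I: 1 × 153 = 153
  Σ(broken) = 4923 kJ
Bonds formed (products):
  C–C: 3 × 357 = 1071
  C–H: 8 × 428 = 3424
  C–I: 2 × 235 = 470
  Σ(formed) = 4965 kJ
ΔH = Σ(broken) − Σ(formed) = 4923 − 4965 = −42 kJ

ΔH ≈ −42 kJ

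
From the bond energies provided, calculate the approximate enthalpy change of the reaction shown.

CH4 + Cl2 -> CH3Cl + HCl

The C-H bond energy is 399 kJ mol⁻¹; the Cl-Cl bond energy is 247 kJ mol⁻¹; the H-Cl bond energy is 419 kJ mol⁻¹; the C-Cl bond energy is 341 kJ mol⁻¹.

ΔH ≈ −114 kJ

Bonds broken (reactants):
  C-H: 4 × 399 = 1596
  Cl-Cl: 1 × 247 = 247
  Σ(broken) = 1843 kJ
Bonds formed (products):
  C-Cl: 1 × 341 = 341
  C-H: 3 × 399 = 1197
  H-Cl: 1 × 419 = 419
  Σ(formed) = 1957 kJ
ΔH = Σ(broken) − Σ(formed) = 1843 − 1957 = −114 kJ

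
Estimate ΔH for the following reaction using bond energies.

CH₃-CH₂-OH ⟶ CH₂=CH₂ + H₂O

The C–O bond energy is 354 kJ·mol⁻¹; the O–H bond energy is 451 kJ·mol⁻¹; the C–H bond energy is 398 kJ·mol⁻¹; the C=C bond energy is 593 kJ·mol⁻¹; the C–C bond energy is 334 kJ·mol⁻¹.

ΔH ≈ +42 kJ

Bonds broken (reactants):
  C–C: 1 × 334 = 334
  C–H: 5 × 398 = 1990
  C–O: 1 × 354 = 354
  O–H: 1 × 451 = 451
  Σ(broken) = 3129 kJ
Bonds formed (products):
  C–H: 4 × 398 = 1592
  C=C: 1 × 593 = 593
  O–H: 2 × 451 = 902
  Σ(formed) = 3087 kJ
ΔH = Σ(broken) − Σ(formed) = 3129 − 3087 = +42 kJ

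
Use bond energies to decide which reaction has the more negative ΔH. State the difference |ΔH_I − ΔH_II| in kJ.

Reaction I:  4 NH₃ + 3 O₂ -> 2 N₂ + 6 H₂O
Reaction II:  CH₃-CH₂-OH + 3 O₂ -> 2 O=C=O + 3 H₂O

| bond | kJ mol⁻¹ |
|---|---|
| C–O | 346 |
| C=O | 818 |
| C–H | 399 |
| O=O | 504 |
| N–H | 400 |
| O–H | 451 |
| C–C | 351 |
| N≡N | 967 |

Reaction II, by 289 kJ

Reaction I:
  Bonds broken (reactants):
    N–H: 12 × 400 = 4800
    O=O: 3 × 504 = 1512
    Σ(broken) = 6312 kJ
  Bonds formed (products):
    N≡N: 2 × 967 = 1934
    O–H: 12 × 451 = 5412
    Σ(formed) = 7346 kJ
  ΔH_I = 6312 − 7346 = −1034 kJ
Reaction II:
  Bonds broken (reactants):
    C–C: 1 × 351 = 351
    C–H: 5 × 399 = 1995
    C–O: 1 × 346 = 346
    O–H: 1 × 451 = 451
    O=O: 3 × 504 = 1512
    Σ(broken) = 4655 kJ
  Bonds formed (products):
    C=O: 4 × 818 = 3272
    O–H: 6 × 451 = 2706
    Σ(formed) = 5978 kJ
  ΔH_II = 4655 − 5978 = −1323 kJ
ΔH_I − ΔH_II = +289 kJ, so reaction II has the more negative ΔH; |ΔH_I − ΔH_II| = 289 kJ.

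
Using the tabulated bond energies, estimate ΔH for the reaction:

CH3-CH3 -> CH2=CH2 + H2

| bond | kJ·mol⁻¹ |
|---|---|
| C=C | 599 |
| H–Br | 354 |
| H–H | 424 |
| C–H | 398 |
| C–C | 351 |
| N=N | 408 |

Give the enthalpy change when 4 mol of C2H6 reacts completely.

ΔH = +496 kJ

Bonds broken (reactants):
  C–C: 1 × 351 = 351
  C–H: 6 × 398 = 2388
  Σ(broken) = 2739 kJ
Bonds formed (products):
  C–H: 4 × 398 = 1592
  C=C: 1 × 599 = 599
  H–H: 1 × 424 = 424
  Σ(formed) = 2615 kJ
ΔH = Σ(broken) − Σ(formed) = 2739 − 2615 = +124 kJ
For 4× the reaction as written: 4 × (+124) = +496 kJ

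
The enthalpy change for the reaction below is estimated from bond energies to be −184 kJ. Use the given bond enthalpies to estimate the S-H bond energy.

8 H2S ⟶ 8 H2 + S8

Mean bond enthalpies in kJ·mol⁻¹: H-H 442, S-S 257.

D(S-H) ≈ 338 kJ/mol

Let D be the S-H bond energy.
Σ(broken) = 16×D = 16D
Σ(formed) = 8×442 + 8×257 = 5592
ΔH = Σ(broken) − Σ(formed) = (16D) − (5592) = −5592 + 16D
Setting this equal to −184 kJ gives 16D = 5408, so D = 338 kJ/mol.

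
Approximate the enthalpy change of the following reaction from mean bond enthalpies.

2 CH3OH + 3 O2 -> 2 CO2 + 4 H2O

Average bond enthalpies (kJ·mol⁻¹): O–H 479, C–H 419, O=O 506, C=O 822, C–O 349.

ΔH ≈ −1432 kJ

Bonds broken (reactants):
  C–H: 6 × 419 = 2514
  C–O: 2 × 349 = 698
  O–H: 2 × 479 = 958
  O=O: 3 × 506 = 1518
  Σ(broken) = 5688 kJ
Bonds formed (products):
  C=O: 4 × 822 = 3288
  O–H: 8 × 479 = 3832
  Σ(formed) = 7120 kJ
ΔH = Σ(broken) − Σ(formed) = 5688 − 7120 = −1432 kJ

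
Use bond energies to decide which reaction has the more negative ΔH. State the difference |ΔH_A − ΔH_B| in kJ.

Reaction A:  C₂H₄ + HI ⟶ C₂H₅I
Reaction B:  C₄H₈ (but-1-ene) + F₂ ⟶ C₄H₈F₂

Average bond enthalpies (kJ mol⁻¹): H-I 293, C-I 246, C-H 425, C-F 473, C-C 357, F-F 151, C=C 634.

Reaction B, by 417 kJ

Reaction A:
  Bonds broken (reactants):
    C-H: 4 × 425 = 1700
    C=C: 1 × 634 = 634
    H-I: 1 × 293 = 293
    Σ(broken) = 2627 kJ
  Bonds formed (products):
    C-C: 1 × 357 = 357
    C-H: 5 × 425 = 2125
    C-I: 1 × 246 = 246
    Σ(formed) = 2728 kJ
  ΔH_A = 2627 − 2728 = −101 kJ
Reaction B:
  Bonds broken (reactants):
    C-C: 2 × 357 = 714
    C-H: 8 × 425 = 3400
    C=C: 1 × 634 = 634
    F-F: 1 × 151 = 151
    Σ(broken) = 4899 kJ
  Bonds formed (products):
    C-C: 3 × 357 = 1071
    C-F: 2 × 473 = 946
    C-H: 8 × 425 = 3400
    Σ(formed) = 5417 kJ
  ΔH_B = 4899 − 5417 = −518 kJ
ΔH_A − ΔH_B = +417 kJ, so reaction B has the more negative ΔH; |ΔH_A − ΔH_B| = 417 kJ.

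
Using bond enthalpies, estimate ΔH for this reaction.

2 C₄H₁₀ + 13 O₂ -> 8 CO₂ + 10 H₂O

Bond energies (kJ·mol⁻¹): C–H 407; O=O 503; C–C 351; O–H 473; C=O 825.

Bonds broken (reactants):
  C–C: 6 × 351 = 2106
  C–H: 20 × 407 = 8140
  O=O: 13 × 503 = 6539
  Σ(broken) = 16785 kJ
Bonds formed (products):
  C=O: 16 × 825 = 13200
  O–H: 20 × 473 = 9460
  Σ(formed) = 22660 kJ
ΔH = Σ(broken) − Σ(formed) = 16785 − 22660 = −5875 kJ

ΔH ≈ −5875 kJ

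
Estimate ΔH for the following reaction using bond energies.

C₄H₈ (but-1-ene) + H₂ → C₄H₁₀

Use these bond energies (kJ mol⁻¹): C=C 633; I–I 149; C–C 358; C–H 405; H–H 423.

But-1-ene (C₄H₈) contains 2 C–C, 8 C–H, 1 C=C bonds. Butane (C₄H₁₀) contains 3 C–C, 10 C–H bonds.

Bonds broken (reactants):
  C–C: 2 × 358 = 716
  C–H: 8 × 405 = 3240
  C=C: 1 × 633 = 633
  H–H: 1 × 423 = 423
  Σ(broken) = 5012 kJ
Bonds formed (products):
  C–C: 3 × 358 = 1074
  C–H: 10 × 405 = 4050
  Σ(formed) = 5124 kJ
ΔH = Σ(broken) − Σ(formed) = 5012 − 5124 = −112 kJ

ΔH ≈ −112 kJ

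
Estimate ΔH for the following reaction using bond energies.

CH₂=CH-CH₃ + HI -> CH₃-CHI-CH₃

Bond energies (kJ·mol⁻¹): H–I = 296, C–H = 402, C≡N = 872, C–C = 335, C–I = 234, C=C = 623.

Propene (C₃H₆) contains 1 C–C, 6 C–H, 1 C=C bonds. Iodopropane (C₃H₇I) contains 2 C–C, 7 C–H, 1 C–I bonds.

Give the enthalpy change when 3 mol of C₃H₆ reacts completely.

ΔH = −156 kJ

Bonds broken (reactants):
  C–C: 1 × 335 = 335
  C–H: 6 × 402 = 2412
  C=C: 1 × 623 = 623
  H–I: 1 × 296 = 296
  Σ(broken) = 3666 kJ
Bonds formed (products):
  C–C: 2 × 335 = 670
  C–H: 7 × 402 = 2814
  C–I: 1 × 234 = 234
  Σ(formed) = 3718 kJ
ΔH = Σ(broken) − Σ(formed) = 3666 − 3718 = −52 kJ
For 3× the reaction as written: 3 × (−52) = −156 kJ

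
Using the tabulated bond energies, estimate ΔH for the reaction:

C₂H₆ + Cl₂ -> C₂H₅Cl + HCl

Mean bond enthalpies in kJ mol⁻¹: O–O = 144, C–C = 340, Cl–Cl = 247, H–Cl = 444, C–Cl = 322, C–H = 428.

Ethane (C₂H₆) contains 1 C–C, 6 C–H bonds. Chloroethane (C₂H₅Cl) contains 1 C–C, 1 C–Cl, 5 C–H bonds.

Bonds broken (reactants):
  C–C: 1 × 340 = 340
  C–H: 6 × 428 = 2568
  Cl–Cl: 1 × 247 = 247
  Σ(broken) = 3155 kJ
Bonds formed (products):
  C–C: 1 × 340 = 340
  C–Cl: 1 × 322 = 322
  C–H: 5 × 428 = 2140
  H–Cl: 1 × 444 = 444
  Σ(formed) = 3246 kJ
ΔH = Σ(broken) − Σ(formed) = 3155 − 3246 = −91 kJ

ΔH ≈ −91 kJ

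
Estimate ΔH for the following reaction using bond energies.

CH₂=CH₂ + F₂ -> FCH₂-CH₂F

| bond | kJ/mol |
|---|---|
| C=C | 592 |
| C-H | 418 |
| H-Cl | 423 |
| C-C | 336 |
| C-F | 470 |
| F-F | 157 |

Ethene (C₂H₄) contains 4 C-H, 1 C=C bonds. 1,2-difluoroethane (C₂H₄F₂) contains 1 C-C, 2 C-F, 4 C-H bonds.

Bonds broken (reactants):
  C-H: 4 × 418 = 1672
  C=C: 1 × 592 = 592
  F-F: 1 × 157 = 157
  Σ(broken) = 2421 kJ
Bonds formed (products):
  C-C: 1 × 336 = 336
  C-F: 2 × 470 = 940
  C-H: 4 × 418 = 1672
  Σ(formed) = 2948 kJ
ΔH = Σ(broken) − Σ(formed) = 2421 − 2948 = −527 kJ

ΔH ≈ −527 kJ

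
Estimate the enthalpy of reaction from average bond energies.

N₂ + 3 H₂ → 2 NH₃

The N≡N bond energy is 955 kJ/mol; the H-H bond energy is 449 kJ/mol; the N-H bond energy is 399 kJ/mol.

ΔH ≈ −92 kJ

Bonds broken (reactants):
  H-H: 3 × 449 = 1347
  N≡N: 1 × 955 = 955
  Σ(broken) = 2302 kJ
Bonds formed (products):
  N-H: 6 × 399 = 2394
  Σ(formed) = 2394 kJ
ΔH = Σ(broken) − Σ(formed) = 2302 − 2394 = −92 kJ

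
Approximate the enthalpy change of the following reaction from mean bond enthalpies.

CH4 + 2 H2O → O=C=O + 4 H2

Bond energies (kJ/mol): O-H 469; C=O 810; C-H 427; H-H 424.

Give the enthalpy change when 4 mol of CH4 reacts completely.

Bonds broken (reactants):
  C-H: 4 × 427 = 1708
  O-H: 4 × 469 = 1876
  Σ(broken) = 3584 kJ
Bonds formed (products):
  C=O: 2 × 810 = 1620
  H-H: 4 × 424 = 1696
  Σ(formed) = 3316 kJ
ΔH = Σ(broken) − Σ(formed) = 3584 − 3316 = +268 kJ
For 4× the reaction as written: 4 × (+268) = +1072 kJ

ΔH = +1072 kJ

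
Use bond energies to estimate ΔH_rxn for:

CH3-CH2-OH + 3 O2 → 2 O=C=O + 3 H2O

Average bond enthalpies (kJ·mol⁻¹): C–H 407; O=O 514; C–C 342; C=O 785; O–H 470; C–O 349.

ΔH ≈ −1222 kJ

Bonds broken (reactants):
  C–C: 1 × 342 = 342
  C–H: 5 × 407 = 2035
  C–O: 1 × 349 = 349
  O–H: 1 × 470 = 470
  O=O: 3 × 514 = 1542
  Σ(broken) = 4738 kJ
Bonds formed (products):
  C=O: 4 × 785 = 3140
  O–H: 6 × 470 = 2820
  Σ(formed) = 5960 kJ
ΔH = Σ(broken) − Σ(formed) = 4738 − 5960 = −1222 kJ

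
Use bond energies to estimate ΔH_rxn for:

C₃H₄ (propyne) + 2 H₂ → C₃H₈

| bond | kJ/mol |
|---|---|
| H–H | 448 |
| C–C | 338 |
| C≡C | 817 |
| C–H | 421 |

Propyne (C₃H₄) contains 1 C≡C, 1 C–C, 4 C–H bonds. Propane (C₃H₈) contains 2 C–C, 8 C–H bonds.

Bonds broken (reactants):
  C≡C: 1 × 817 = 817
  C–C: 1 × 338 = 338
  C–H: 4 × 421 = 1684
  H–H: 2 × 448 = 896
  Σ(broken) = 3735 kJ
Bonds formed (products):
  C–C: 2 × 338 = 676
  C–H: 8 × 421 = 3368
  Σ(formed) = 4044 kJ
ΔH = Σ(broken) − Σ(formed) = 3735 − 4044 = −309 kJ

ΔH ≈ −309 kJ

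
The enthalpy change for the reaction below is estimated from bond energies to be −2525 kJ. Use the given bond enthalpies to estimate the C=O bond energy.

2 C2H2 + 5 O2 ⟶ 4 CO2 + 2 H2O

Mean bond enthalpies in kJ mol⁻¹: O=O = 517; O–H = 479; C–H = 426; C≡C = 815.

D(C=O) ≈ 816 kJ/mol

Let D be the C=O bond energy.
Σ(broken) = 2×815 + 4×426 + 5×517 = 5919
Σ(formed) = 8×D + 4×479 = 1916 + 8D
ΔH = Σ(broken) − Σ(formed) = (5919) − (1916 + 8D) = +4003 − 8D
Setting this equal to −2525 kJ gives 8D = 6528, so D = 816 kJ/mol.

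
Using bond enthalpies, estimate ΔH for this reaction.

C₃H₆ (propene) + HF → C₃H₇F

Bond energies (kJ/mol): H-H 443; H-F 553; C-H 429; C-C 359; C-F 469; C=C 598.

ΔH ≈ −106 kJ

Bonds broken (reactants):
  C-C: 1 × 359 = 359
  C-H: 6 × 429 = 2574
  C=C: 1 × 598 = 598
  H-F: 1 × 553 = 553
  Σ(broken) = 4084 kJ
Bonds formed (products):
  C-C: 2 × 359 = 718
  C-F: 1 × 469 = 469
  C-H: 7 × 429 = 3003
  Σ(formed) = 4190 kJ
ΔH = Σ(broken) − Σ(formed) = 4084 − 4190 = −106 kJ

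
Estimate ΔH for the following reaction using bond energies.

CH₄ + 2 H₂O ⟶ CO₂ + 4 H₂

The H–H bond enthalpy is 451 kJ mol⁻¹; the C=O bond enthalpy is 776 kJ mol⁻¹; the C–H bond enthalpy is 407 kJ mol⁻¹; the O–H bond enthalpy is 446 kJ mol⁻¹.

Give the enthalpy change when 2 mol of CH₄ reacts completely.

ΔH = +112 kJ

Bonds broken (reactants):
  C–H: 4 × 407 = 1628
  O–H: 4 × 446 = 1784
  Σ(broken) = 3412 kJ
Bonds formed (products):
  C=O: 2 × 776 = 1552
  H–H: 4 × 451 = 1804
  Σ(formed) = 3356 kJ
ΔH = Σ(broken) − Σ(formed) = 3412 − 3356 = +56 kJ
For 2× the reaction as written: 2 × (+56) = +112 kJ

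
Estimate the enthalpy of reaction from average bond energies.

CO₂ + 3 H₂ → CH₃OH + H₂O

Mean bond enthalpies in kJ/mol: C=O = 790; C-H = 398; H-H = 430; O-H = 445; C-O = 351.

Bonds broken (reactants):
  C=O: 2 × 790 = 1580
  H-H: 3 × 430 = 1290
  Σ(broken) = 2870 kJ
Bonds formed (products):
  C-H: 3 × 398 = 1194
  C-O: 1 × 351 = 351
  O-H: 3 × 445 = 1335
  Σ(formed) = 2880 kJ
ΔH = Σ(broken) − Σ(formed) = 2870 − 2880 = −10 kJ

ΔH ≈ −10 kJ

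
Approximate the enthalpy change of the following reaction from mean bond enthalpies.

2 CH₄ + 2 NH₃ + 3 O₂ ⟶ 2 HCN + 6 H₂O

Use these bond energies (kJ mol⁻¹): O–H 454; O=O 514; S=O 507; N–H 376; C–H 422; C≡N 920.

ΔH ≈ −958 kJ

Bonds broken (reactants):
  C–H: 8 × 422 = 3376
  N–H: 6 × 376 = 2256
  O=O: 3 × 514 = 1542
  Σ(broken) = 7174 kJ
Bonds formed (products):
  C≡N: 2 × 920 = 1840
  C–H: 2 × 422 = 844
  O–H: 12 × 454 = 5448
  Σ(formed) = 8132 kJ
ΔH = Σ(broken) − Σ(formed) = 7174 − 8132 = −958 kJ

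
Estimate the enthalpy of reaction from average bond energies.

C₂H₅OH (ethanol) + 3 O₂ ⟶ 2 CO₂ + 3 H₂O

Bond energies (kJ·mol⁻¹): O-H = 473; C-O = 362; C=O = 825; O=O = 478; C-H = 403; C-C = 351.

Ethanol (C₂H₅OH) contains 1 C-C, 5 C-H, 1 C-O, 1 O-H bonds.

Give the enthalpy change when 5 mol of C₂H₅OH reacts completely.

ΔH = −7515 kJ

Bonds broken (reactants):
  C-C: 1 × 351 = 351
  C-H: 5 × 403 = 2015
  C-O: 1 × 362 = 362
  O-H: 1 × 473 = 473
  O=O: 3 × 478 = 1434
  Σ(broken) = 4635 kJ
Bonds formed (products):
  C=O: 4 × 825 = 3300
  O-H: 6 × 473 = 2838
  Σ(formed) = 6138 kJ
ΔH = Σ(broken) − Σ(formed) = 4635 − 6138 = −1503 kJ
For 5× the reaction as written: 5 × (−1503) = −7515 kJ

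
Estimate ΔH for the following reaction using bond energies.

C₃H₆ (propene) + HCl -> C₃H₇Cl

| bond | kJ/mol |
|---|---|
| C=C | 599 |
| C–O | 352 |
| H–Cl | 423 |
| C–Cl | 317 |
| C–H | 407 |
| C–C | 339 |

ΔH ≈ −41 kJ

Bonds broken (reactants):
  C–C: 1 × 339 = 339
  C–H: 6 × 407 = 2442
  C=C: 1 × 599 = 599
  H–Cl: 1 × 423 = 423
  Σ(broken) = 3803 kJ
Bonds formed (products):
  C–C: 2 × 339 = 678
  C–Cl: 1 × 317 = 317
  C–H: 7 × 407 = 2849
  Σ(formed) = 3844 kJ
ΔH = Σ(broken) − Σ(formed) = 3803 − 3844 = −41 kJ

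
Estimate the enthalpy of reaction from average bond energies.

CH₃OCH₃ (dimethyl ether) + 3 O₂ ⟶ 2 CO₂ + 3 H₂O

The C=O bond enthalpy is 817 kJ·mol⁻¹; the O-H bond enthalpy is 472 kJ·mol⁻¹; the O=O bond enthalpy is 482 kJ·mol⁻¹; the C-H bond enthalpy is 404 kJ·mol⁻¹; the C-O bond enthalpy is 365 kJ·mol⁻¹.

Bonds broken (reactants):
  C-H: 6 × 404 = 2424
  C-O: 2 × 365 = 730
  O=O: 3 × 482 = 1446
  Σ(broken) = 4600 kJ
Bonds formed (products):
  C=O: 4 × 817 = 3268
  O-H: 6 × 472 = 2832
  Σ(formed) = 6100 kJ
ΔH = Σ(broken) − Σ(formed) = 4600 − 6100 = −1500 kJ

ΔH ≈ −1500 kJ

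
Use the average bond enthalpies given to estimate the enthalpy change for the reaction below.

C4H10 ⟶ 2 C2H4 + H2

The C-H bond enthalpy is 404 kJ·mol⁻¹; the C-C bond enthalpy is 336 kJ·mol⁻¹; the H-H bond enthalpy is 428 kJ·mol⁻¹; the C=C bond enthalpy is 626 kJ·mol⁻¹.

ΔH ≈ +136 kJ

Bonds broken (reactants):
  C-C: 3 × 336 = 1008
  C-H: 10 × 404 = 4040
  Σ(broken) = 5048 kJ
Bonds formed (products):
  C-H: 8 × 404 = 3232
  C=C: 2 × 626 = 1252
  H-H: 1 × 428 = 428
  Σ(formed) = 4912 kJ
ΔH = Σ(broken) − Σ(formed) = 5048 − 4912 = +136 kJ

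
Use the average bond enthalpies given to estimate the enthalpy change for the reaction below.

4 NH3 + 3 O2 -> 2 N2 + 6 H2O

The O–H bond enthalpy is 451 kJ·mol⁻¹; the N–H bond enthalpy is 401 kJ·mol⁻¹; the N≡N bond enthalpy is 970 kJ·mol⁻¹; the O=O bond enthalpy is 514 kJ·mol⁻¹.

Bonds broken (reactants):
  N–H: 12 × 401 = 4812
  O=O: 3 × 514 = 1542
  Σ(broken) = 6354 kJ
Bonds formed (products):
  N≡N: 2 × 970 = 1940
  O–H: 12 × 451 = 5412
  Σ(formed) = 7352 kJ
ΔH = Σ(broken) − Σ(formed) = 6354 − 7352 = −998 kJ

ΔH ≈ −998 kJ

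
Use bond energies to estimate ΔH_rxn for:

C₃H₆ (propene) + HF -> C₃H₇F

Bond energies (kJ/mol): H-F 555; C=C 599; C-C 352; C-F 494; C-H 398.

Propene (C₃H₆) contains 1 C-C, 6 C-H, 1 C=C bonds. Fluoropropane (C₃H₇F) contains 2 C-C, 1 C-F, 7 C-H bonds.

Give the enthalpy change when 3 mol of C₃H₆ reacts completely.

Bonds broken (reactants):
  C-C: 1 × 352 = 352
  C-H: 6 × 398 = 2388
  C=C: 1 × 599 = 599
  H-F: 1 × 555 = 555
  Σ(broken) = 3894 kJ
Bonds formed (products):
  C-C: 2 × 352 = 704
  C-F: 1 × 494 = 494
  C-H: 7 × 398 = 2786
  Σ(formed) = 3984 kJ
ΔH = Σ(broken) − Σ(formed) = 3894 − 3984 = −90 kJ
For 3× the reaction as written: 3 × (−90) = −270 kJ

ΔH = −270 kJ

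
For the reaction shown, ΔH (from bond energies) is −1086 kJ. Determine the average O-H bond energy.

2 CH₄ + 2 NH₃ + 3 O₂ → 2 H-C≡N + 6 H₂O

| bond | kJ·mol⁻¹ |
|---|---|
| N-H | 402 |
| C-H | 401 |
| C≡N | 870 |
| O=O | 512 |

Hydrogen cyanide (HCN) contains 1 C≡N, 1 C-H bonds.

Let D be the O-H bond energy.
Σ(broken) = 8×401 + 6×402 + 3×512 = 7156
Σ(formed) = 2×870 + 2×401 + 12×D = 2542 + 12D
ΔH = Σ(broken) − Σ(formed) = (7156) − (2542 + 12D) = +4614 − 12D
Setting this equal to −1086 kJ gives 12D = 5700, so D = 475 kJ/mol.

D(O-H) ≈ 475 kJ/mol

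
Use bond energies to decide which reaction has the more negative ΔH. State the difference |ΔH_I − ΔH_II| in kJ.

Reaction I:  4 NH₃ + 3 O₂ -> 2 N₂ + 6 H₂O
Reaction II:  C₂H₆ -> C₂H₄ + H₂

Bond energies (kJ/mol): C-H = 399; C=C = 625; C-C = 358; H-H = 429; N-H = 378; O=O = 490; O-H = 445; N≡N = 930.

Reaction I, by 1296 kJ

Reaction I:
  Bonds broken (reactants):
    N-H: 12 × 378 = 4536
    O=O: 3 × 490 = 1470
    Σ(broken) = 6006 kJ
  Bonds formed (products):
    N≡N: 2 × 930 = 1860
    O-H: 12 × 445 = 5340
    Σ(formed) = 7200 kJ
  ΔH_I = 6006 − 7200 = −1194 kJ
Reaction II:
  Bonds broken (reactants):
    C-C: 1 × 358 = 358
    C-H: 6 × 399 = 2394
    Σ(broken) = 2752 kJ
  Bonds formed (products):
    C-H: 4 × 399 = 1596
    C=C: 1 × 625 = 625
    H-H: 1 × 429 = 429
    Σ(formed) = 2650 kJ
  ΔH_II = 2752 − 2650 = +102 kJ
ΔH_I − ΔH_II = −1296 kJ, so reaction I has the more negative ΔH; |ΔH_I − ΔH_II| = 1296 kJ.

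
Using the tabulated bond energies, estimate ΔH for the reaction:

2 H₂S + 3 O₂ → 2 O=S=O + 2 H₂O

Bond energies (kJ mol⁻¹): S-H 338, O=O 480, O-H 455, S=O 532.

Bonds broken (reactants):
  O=O: 3 × 480 = 1440
  S-H: 4 × 338 = 1352
  Σ(broken) = 2792 kJ
Bonds formed (products):
  O-H: 4 × 455 = 1820
  S=O: 4 × 532 = 2128
  Σ(formed) = 3948 kJ
ΔH = Σ(broken) − Σ(formed) = 2792 − 3948 = −1156 kJ

ΔH ≈ −1156 kJ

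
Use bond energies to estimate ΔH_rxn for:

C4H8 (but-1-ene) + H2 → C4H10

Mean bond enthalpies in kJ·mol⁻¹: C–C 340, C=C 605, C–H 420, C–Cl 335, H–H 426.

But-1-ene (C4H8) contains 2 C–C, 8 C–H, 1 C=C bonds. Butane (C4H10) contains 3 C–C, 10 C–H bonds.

Bonds broken (reactants):
  C–C: 2 × 340 = 680
  C–H: 8 × 420 = 3360
  C=C: 1 × 605 = 605
  H–H: 1 × 426 = 426
  Σ(broken) = 5071 kJ
Bonds formed (products):
  C–C: 3 × 340 = 1020
  C–H: 10 × 420 = 4200
  Σ(formed) = 5220 kJ
ΔH = Σ(broken) − Σ(formed) = 5071 − 5220 = −149 kJ

ΔH ≈ −149 kJ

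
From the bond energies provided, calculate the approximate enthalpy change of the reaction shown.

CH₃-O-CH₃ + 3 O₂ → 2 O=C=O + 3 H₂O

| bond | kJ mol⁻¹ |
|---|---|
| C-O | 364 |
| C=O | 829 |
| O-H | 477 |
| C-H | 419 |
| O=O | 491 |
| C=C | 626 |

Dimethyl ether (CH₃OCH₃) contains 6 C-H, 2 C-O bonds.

Bonds broken (reactants):
  C-H: 6 × 419 = 2514
  C-O: 2 × 364 = 728
  O=O: 3 × 491 = 1473
  Σ(broken) = 4715 kJ
Bonds formed (products):
  C=O: 4 × 829 = 3316
  O-H: 6 × 477 = 2862
  Σ(formed) = 6178 kJ
ΔH = Σ(broken) − Σ(formed) = 4715 − 6178 = −1463 kJ

ΔH ≈ −1463 kJ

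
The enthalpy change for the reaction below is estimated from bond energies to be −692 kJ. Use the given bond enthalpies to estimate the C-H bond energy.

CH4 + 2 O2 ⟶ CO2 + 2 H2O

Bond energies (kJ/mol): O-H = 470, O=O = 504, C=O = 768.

D(C-H) ≈ 429 kJ/mol

Let D be the C-H bond energy.
Σ(broken) = 4×D + 2×504 = 1008 + 4D
Σ(formed) = 2×768 + 4×470 = 3416
ΔH = Σ(broken) − Σ(formed) = (1008 + 4D) − (3416) = −2408 + 4D
Setting this equal to −692 kJ gives 4D = 1716, so D = 429 kJ/mol.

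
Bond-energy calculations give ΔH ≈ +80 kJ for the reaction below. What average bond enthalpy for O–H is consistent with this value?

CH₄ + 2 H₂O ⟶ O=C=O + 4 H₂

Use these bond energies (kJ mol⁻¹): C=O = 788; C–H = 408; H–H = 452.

D(O–H) ≈ 458 kJ/mol

Let D be the O–H bond energy.
Σ(broken) = 4×408 + 4×D = 1632 + 4D
Σ(formed) = 2×788 + 4×452 = 3384
ΔH = Σ(broken) − Σ(formed) = (1632 + 4D) − (3384) = −1752 + 4D
Setting this equal to +80 kJ gives 4D = 1832, so D = 458 kJ/mol.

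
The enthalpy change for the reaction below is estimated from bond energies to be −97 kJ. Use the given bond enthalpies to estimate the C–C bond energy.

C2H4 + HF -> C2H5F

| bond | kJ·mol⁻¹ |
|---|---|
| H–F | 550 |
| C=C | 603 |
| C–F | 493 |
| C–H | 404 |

Let D be the C–C bond energy.
Σ(broken) = 4×404 + 1×603 + 1×550 = 2769
Σ(formed) = 1×D + 1×493 + 5×404 = 2513 + D
ΔH = Σ(broken) − Σ(formed) = (2769) − (2513 + D) = +256 − D
Setting this equal to −97 kJ gives D = 353 kJ/mol.

D(C–C) ≈ 353 kJ/mol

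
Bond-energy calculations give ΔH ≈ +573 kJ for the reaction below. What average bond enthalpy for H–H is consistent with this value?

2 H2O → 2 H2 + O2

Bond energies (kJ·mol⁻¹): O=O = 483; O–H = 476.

D(H–H) ≈ 424 kJ/mol

Let D be the H–H bond energy.
Σ(broken) = 4×476 = 1904
Σ(formed) = 2×D + 1×483 = 483 + 2D
ΔH = Σ(broken) − Σ(formed) = (1904) − (483 + 2D) = +1421 − 2D
Setting this equal to +573 kJ gives 2D = 848, so D = 424 kJ/mol.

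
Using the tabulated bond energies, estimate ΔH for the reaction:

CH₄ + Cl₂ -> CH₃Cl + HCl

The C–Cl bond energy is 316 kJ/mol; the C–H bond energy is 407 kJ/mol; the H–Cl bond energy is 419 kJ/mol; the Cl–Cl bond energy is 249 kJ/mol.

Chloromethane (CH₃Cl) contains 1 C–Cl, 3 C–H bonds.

Bonds broken (reactants):
  C–H: 4 × 407 = 1628
  Cl–Cl: 1 × 249 = 249
  Σ(broken) = 1877 kJ
Bonds formed (products):
  C–Cl: 1 × 316 = 316
  C–H: 3 × 407 = 1221
  H–Cl: 1 × 419 = 419
  Σ(formed) = 1956 kJ
ΔH = Σ(broken) − Σ(formed) = 1877 − 1956 = −79 kJ

ΔH ≈ −79 kJ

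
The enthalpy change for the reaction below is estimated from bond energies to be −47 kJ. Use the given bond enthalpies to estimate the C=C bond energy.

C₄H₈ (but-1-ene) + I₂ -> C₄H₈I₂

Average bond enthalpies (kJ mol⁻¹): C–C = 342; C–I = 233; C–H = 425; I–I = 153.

Let D be the C=C bond energy.
Σ(broken) = 2×342 + 8×425 + 1×D + 1×153 = 4237 + D
Σ(formed) = 3×342 + 8×425 + 2×233 = 4892
ΔH = Σ(broken) − Σ(formed) = (4237 + D) − (4892) = −655 + D
Setting this equal to −47 kJ gives D = 608 kJ/mol.

D(C=C) ≈ 608 kJ/mol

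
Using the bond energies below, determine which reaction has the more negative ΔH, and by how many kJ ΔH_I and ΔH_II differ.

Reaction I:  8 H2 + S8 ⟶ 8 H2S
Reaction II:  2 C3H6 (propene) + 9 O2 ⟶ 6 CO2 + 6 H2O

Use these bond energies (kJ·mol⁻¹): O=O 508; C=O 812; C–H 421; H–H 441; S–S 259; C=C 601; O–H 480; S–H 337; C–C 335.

Reaction II, by 4216 kJ

Reaction I:
  Bonds broken (reactants):
    H–H: 8 × 441 = 3528
    S–S: 8 × 259 = 2072
    Σ(broken) = 5600 kJ
  Bonds formed (products):
    S–H: 16 × 337 = 5392
    Σ(formed) = 5392 kJ
  ΔH_I = 5600 − 5392 = +208 kJ
Reaction II:
  Bonds broken (reactants):
    C–C: 2 × 335 = 670
    C–H: 12 × 421 = 5052
    C=C: 2 × 601 = 1202
    O=O: 9 × 508 = 4572
    Σ(broken) = 11496 kJ
  Bonds formed (products):
    C=O: 12 × 812 = 9744
    O–H: 12 × 480 = 5760
    Σ(formed) = 15504 kJ
  ΔH_II = 11496 − 15504 = −4008 kJ
ΔH_I − ΔH_II = +4216 kJ, so reaction II has the more negative ΔH; |ΔH_I − ΔH_II| = 4216 kJ.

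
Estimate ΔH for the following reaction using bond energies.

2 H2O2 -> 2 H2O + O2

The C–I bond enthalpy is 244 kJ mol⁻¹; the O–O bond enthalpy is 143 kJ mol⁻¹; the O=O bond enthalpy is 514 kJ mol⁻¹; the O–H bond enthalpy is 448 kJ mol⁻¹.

Bonds broken (reactants):
  O–H: 4 × 448 = 1792
  O–O: 2 × 143 = 286
  Σ(broken) = 2078 kJ
Bonds formed (products):
  O–H: 4 × 448 = 1792
  O=O: 1 × 514 = 514
  Σ(formed) = 2306 kJ
ΔH = Σ(broken) − Σ(formed) = 2078 − 2306 = −228 kJ

ΔH ≈ −228 kJ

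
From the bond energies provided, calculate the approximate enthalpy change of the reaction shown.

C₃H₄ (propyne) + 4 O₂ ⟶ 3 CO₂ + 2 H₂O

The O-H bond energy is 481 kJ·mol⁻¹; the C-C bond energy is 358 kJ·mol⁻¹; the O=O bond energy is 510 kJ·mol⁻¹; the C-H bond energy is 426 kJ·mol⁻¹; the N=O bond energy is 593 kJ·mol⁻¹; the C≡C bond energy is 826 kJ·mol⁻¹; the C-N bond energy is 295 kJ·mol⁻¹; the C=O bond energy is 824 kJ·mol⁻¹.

ΔH ≈ −1940 kJ

Bonds broken (reactants):
  C≡C: 1 × 826 = 826
  C-C: 1 × 358 = 358
  C-H: 4 × 426 = 1704
  O=O: 4 × 510 = 2040
  Σ(broken) = 4928 kJ
Bonds formed (products):
  C=O: 6 × 824 = 4944
  O-H: 4 × 481 = 1924
  Σ(formed) = 6868 kJ
ΔH = Σ(broken) − Σ(formed) = 4928 − 6868 = −1940 kJ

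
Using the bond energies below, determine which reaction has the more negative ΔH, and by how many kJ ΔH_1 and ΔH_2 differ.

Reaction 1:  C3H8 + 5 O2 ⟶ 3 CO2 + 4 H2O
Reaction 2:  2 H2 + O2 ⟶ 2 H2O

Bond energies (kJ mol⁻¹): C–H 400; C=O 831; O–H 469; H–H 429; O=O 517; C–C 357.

Reaction 1, by 1738 kJ

Reaction 1:
  Bonds broken (reactants):
    C–C: 2 × 357 = 714
    C–H: 8 × 400 = 3200
    O=O: 5 × 517 = 2585
    Σ(broken) = 6499 kJ
  Bonds formed (products):
    C=O: 6 × 831 = 4986
    O–H: 8 × 469 = 3752
    Σ(formed) = 8738 kJ
  ΔH_1 = 6499 − 8738 = −2239 kJ
Reaction 2:
  Bonds broken (reactants):
    H–H: 2 × 429 = 858
    O=O: 1 × 517 = 517
    Σ(broken) = 1375 kJ
  Bonds formed (products):
    O–H: 4 × 469 = 1876
    Σ(formed) = 1876 kJ
  ΔH_2 = 1375 − 1876 = −501 kJ
ΔH_1 − ΔH_2 = −1738 kJ, so reaction 1 has the more negative ΔH; |ΔH_1 − ΔH_2| = 1738 kJ.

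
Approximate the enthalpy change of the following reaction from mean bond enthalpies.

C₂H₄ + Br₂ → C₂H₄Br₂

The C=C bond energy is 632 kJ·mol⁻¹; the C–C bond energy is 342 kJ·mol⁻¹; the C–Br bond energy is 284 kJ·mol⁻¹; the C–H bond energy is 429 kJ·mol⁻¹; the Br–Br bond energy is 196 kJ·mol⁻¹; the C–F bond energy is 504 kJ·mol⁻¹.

ΔH ≈ −82 kJ

Bonds broken (reactants):
  Br–Br: 1 × 196 = 196
  C–H: 4 × 429 = 1716
  C=C: 1 × 632 = 632
  Σ(broken) = 2544 kJ
Bonds formed (products):
  C–Br: 2 × 284 = 568
  C–C: 1 × 342 = 342
  C–H: 4 × 429 = 1716
  Σ(formed) = 2626 kJ
ΔH = Σ(broken) − Σ(formed) = 2544 − 2626 = −82 kJ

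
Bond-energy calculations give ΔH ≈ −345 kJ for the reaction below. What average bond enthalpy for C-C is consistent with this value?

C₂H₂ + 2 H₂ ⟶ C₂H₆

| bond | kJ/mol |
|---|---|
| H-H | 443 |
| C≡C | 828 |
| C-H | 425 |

D(C-C) ≈ 359 kJ/mol

Let D be the C-C bond energy.
Σ(broken) = 1×828 + 2×425 + 2×443 = 2564
Σ(formed) = 1×D + 6×425 = 2550 + D
ΔH = Σ(broken) − Σ(formed) = (2564) − (2550 + D) = +14 − D
Setting this equal to −345 kJ gives D = 359 kJ/mol.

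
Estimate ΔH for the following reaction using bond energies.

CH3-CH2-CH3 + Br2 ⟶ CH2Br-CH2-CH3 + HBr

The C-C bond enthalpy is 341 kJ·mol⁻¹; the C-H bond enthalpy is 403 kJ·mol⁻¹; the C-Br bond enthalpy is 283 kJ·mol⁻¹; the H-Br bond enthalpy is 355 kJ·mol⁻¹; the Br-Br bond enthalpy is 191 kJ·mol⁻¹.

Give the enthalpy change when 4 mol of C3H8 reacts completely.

ΔH = −176 kJ

Bonds broken (reactants):
  Br-Br: 1 × 191 = 191
  C-C: 2 × 341 = 682
  C-H: 8 × 403 = 3224
  Σ(broken) = 4097 kJ
Bonds formed (products):
  C-Br: 1 × 283 = 283
  C-C: 2 × 341 = 682
  C-H: 7 × 403 = 2821
  H-Br: 1 × 355 = 355
  Σ(formed) = 4141 kJ
ΔH = Σ(broken) − Σ(formed) = 4097 − 4141 = −44 kJ
For 4× the reaction as written: 4 × (−44) = −176 kJ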